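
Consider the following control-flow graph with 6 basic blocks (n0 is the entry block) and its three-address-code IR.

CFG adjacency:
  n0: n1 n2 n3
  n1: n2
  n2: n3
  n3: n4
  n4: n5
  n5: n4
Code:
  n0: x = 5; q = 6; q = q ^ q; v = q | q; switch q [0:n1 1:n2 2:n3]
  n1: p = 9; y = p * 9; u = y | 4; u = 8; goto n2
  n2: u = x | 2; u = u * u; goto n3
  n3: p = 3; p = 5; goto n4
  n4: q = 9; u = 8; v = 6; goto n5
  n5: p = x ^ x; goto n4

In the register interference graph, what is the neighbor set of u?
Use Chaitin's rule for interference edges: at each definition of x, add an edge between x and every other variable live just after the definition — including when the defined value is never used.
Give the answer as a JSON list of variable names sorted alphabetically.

Answer: ["x"]

Analysis:
def/use:
  n0: def={q,v,x} ue=∅
  n1: def={p,u,y} ue=∅
  n2: def={u} ue={x}
  n3: def={p} ue=∅
  n4: def={q,u,v} ue=∅
  n5: def={p} ue={x}

Liveness:
  n0: in=∅ out={x}
  n1: in={x} out={x}
  n2: in={x} out={x}
  n3: in={x} out={x}
  n4: in={x} out={x}
  n5: in={x} out={x}

Interfere edges:
  p↔{x}
  q↔{v,x}
  u↔{x}
  v↔{q,x}
  x↔{p,q,u,v,y}
  y↔{x}

N(u) = ["x"]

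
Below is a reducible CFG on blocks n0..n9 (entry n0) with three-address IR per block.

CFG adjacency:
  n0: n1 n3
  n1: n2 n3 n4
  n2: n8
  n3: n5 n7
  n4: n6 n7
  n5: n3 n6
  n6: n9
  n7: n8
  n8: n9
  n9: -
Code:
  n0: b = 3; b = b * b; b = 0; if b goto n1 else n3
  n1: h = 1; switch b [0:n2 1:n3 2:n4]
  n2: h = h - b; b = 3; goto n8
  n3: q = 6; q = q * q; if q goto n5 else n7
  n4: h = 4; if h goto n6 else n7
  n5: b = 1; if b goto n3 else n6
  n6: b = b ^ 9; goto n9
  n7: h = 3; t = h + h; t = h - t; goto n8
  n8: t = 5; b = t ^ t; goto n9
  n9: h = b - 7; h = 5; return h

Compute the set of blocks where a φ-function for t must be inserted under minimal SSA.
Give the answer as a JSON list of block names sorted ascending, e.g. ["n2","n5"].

Answer: ["n8", "n9"]

Derivation:
idom tree: n1←n0 n2←n1 n3←n0 n4←n1 n5←n3 n6←n0 n7←n0 n8←n0 n9←n0
Join-block Dom:
  n3: preds {n0,n1,n5}: {n0} ∩ {n0,n1} ∩ {n0,n3,n5} = {n0}; idom=n0
  n6: preds {n4,n5}: {n0,n1,n4} ∩ {n0,n3,n5} = {n0}; idom=n0
  n7: preds {n3,n4}: {n0,n3} ∩ {n0,n1,n4} = {n0}; idom=n0
  n8: preds {n2,n7}: {n0,n1,n2} ∩ {n0,n7} = {n0}; idom=n0
  n9: preds {n6,n8}: {n0,n6} ∩ {n0,n8} = {n0}; idom=n0

Frontier:
  n3←n0: walk · to n0
  n3←n1: walk n1 to n0
  n3←n5: walk n5→n3 to n0
  n6←n4: walk n4→n1 to n0
  n6←n5: walk n5→n3 to n0
  n7←n3: walk n3 to n0
  n7←n4: walk n4→n1 to n0
  n8←n2: walk n2→n1 to n0
  n8←n7: walk n7 to n0
  n9←n6: walk n6 to n0
  n9←n8: walk n8 to n0
  n0: DF=∅
  n1: DF={n3,n6,n7,n8}
  n2: DF={n8}
  n3: DF={n3,n6,n7}
  n4: DF={n6,n7}
  n5: DF={n3,n6}
  n6: DF={n9}
  n7: DF={n8}
  n8: DF={n9}
  n9: DF=∅

φ for t: defs {n7,n8}
  DF⁺ = {n8,n9}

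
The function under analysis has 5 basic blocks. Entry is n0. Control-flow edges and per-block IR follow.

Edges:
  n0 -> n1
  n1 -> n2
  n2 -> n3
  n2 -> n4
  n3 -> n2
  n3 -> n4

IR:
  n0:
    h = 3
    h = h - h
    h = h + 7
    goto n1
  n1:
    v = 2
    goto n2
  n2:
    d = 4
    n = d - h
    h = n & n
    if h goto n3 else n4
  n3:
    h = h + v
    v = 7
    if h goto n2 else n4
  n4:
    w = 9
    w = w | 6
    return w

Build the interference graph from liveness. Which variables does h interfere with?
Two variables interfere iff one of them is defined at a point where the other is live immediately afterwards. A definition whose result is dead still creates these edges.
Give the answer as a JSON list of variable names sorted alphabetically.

Block summaries:
  n0: {h} / ∅
  n1: {v} / ∅
  n2: {d,h,n} / {h}
  n3: {h,v} / {h,v}
  n4: {w} / ∅

Backward fixpoint:
  n0: in=∅ out={h}
  n1: in={h} out={h,v}
  n2: in={h,v} out={h,v}
  n3: in={h,v} out={h,v}
  n4: in=∅ out=∅

Interfere edges:
  d — {h,v}
  h — {d,v}
  n — {v}
  v — {d,h,n}
  w — ∅

N(h) = ["d", "v"]

Answer: ["d", "v"]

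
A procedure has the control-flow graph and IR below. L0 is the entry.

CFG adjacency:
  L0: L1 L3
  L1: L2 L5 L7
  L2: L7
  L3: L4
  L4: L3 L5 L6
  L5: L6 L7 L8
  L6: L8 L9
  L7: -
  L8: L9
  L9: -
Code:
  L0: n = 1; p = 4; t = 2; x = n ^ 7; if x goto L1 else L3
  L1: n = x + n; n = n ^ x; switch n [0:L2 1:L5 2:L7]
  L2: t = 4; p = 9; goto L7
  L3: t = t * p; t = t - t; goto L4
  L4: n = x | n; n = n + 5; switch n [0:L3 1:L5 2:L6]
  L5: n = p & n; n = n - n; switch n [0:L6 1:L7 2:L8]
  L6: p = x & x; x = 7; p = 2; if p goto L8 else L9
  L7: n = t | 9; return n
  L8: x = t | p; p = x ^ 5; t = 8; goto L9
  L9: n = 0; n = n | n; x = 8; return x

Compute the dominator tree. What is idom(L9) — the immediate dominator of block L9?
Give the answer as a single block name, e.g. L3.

idom tree: L1←L0 L2←L1 L3←L0 L4←L3 L5←L0 L6←L0 L7←L0 L8←L0 L9←L0
Dom at joins:
  L3: preds {L0,L4}: {L0} ∩ {L0,L3,L4} = {L0}; idom=L0
  L5: preds {L1,L4}: {L0,L1} ∩ {L0,L3,L4} = {L0}; idom=L0
  L6: preds {L4,L5}: {L0,L3,L4} ∩ {L0,L5} = {L0}; idom=L0
  L7: preds {L1,L2,L5}: {L0,L1} ∩ {L0,L1,L2} ∩ {L0,L5} = {L0}; idom=L0
  L8: preds {L5,L6}: {L0,L5} ∩ {L0,L6} = {L0}; idom=L0
  L9: preds {L6,L8}: {L0,L6} ∩ {L0,L8} = {L0}; idom=L0

idom(L9) = L0

Answer: L0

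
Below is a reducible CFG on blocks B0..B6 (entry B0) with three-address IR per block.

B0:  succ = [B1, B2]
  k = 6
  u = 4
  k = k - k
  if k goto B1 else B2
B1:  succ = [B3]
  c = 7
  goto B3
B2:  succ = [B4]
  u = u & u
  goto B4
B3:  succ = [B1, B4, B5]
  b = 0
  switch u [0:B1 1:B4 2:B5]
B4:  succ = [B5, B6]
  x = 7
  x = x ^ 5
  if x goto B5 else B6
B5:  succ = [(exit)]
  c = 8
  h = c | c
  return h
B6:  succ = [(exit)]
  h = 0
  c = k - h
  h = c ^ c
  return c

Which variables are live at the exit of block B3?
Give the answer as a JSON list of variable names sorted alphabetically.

Per-block:
  B0: {k,u} / ∅
  B1: {c} / ∅
  B2: {u} / {u}
  B3: {b} / {u}
  B4: {x} / ∅
  B5: {c,h} / ∅
  B6: {c,h} / {k}

Backward fixpoint:
  B0: in=∅ out={k,u}
  B1: in={k,u} out={k,u}
  B2: in={k,u} out={k}
  B3: in={k,u} out={k,u}
  B4: in={k} out={k}
  B5: in=∅ out=∅
  B6: in={k} out=∅

live-out(B3) = ["k", "u"]

Answer: ["k", "u"]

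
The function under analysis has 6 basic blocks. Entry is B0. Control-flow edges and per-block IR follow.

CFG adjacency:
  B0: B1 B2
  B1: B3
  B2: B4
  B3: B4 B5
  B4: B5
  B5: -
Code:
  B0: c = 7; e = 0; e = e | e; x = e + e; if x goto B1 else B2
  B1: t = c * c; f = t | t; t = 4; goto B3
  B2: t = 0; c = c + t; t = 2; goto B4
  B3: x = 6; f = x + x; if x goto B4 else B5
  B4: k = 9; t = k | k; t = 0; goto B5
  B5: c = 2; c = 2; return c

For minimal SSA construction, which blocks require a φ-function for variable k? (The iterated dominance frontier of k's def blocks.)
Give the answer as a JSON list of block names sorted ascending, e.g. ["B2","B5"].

idom tree: B1←B0 B2←B0 B3←B1 B4←B0 B5←B0
Join-block Dom:
  B4: preds {B2,B3}: {B0,B2} ∩ {B0,B1,B3} = {B0}; idom=B0
  B5: preds {B3,B4}: {B0,B1,B3} ∩ {B0,B4} = {B0}; idom=B0

DF walk-up:
  B4←B2: walk B2 to B0
  B4←B3: walk B3→B1 to B0
  B5←B3: walk B3→B1 to B0
  B5←B4: walk B4 to B0
  B0: DF=∅
  B1: DF={B4,B5}
  B2: DF={B4}
  B3: DF={B4,B5}
  B4: DF={B5}
  B5: DF=∅

φ for k: defs {B4}
  DF⁺ = {B5}

Answer: ["B5"]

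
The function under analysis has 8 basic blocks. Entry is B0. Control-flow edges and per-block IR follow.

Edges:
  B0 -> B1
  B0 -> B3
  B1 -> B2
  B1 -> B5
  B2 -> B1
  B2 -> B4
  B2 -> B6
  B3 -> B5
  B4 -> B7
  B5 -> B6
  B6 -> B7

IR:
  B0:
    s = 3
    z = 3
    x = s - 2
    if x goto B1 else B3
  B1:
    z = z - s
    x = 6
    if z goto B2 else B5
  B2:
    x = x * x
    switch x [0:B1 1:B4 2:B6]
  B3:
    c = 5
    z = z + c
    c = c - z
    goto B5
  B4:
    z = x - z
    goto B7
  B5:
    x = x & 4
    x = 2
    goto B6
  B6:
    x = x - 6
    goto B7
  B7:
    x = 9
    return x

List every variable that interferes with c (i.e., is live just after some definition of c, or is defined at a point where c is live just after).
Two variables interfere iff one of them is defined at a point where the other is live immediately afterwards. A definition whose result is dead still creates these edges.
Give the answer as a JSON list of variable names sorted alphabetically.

Answer: ["x", "z"]

Analysis:
def/use:
  B0: def={s,x,z} ue=∅
  B1: def={x,z} ue={s,z}
  B2: def={x} ue={x}
  B3: def={c,z} ue={z}
  B4: def={z} ue={x,z}
  B5: def={x} ue={x}
  B6: def={x} ue={x}
  B7: def={x} ue=∅

Liveness:
  B0 li=∅ lo={s,x,z}
  B1 li={s,z} lo={s,x,z}
  B2 li={s,x,z} lo={s,x,z}
  B3 li={x,z} lo={x}
  B4 li={x,z} lo=∅
  B5 li={x} lo={x}
  B6 li={x} lo=∅
  B7 li=∅ lo=∅

Interference:
  c: {x,z}
  s: {x,z}
  x: {c,s,z}
  z: {c,s,x}

N(c) = ["x", "z"]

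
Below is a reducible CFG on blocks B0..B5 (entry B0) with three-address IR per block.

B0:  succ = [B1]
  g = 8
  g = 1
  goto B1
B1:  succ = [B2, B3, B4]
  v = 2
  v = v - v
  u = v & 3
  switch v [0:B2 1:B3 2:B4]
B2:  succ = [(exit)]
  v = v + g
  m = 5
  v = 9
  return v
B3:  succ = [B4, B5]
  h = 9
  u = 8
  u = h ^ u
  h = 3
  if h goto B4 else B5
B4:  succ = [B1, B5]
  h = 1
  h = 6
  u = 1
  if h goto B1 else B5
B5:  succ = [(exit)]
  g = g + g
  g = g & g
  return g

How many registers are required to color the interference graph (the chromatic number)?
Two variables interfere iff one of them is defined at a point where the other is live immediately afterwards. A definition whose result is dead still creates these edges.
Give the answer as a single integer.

Block summaries:
  B0: {g} / ∅
  B1: {u,v} / ∅
  B2: {m,v} / {g,v}
  B3: {h,u} / ∅
  B4: {h,u} / ∅
  B5: {g} / {g}

Live sets:
  live B0: ∅→{g}
  live B1: {g}→{g,v}
  live B2: {g,v}→∅
  live B3: {g}→{g}
  live B4: {g}→{g}
  live B5: {g}→∅

Conflict graph:
  g↔{h,u,v}
  h↔{g,u}
  m↔∅
  u↔{g,h,v}
  v↔{g,u}

Colouring:
  {g,h,u} pairwise interfere (3-clique) ⇒ χ ≥ 3
  3-colouring: r0={g,m}  r1={u}  r2={h,v}
  χ = 3

Answer: 3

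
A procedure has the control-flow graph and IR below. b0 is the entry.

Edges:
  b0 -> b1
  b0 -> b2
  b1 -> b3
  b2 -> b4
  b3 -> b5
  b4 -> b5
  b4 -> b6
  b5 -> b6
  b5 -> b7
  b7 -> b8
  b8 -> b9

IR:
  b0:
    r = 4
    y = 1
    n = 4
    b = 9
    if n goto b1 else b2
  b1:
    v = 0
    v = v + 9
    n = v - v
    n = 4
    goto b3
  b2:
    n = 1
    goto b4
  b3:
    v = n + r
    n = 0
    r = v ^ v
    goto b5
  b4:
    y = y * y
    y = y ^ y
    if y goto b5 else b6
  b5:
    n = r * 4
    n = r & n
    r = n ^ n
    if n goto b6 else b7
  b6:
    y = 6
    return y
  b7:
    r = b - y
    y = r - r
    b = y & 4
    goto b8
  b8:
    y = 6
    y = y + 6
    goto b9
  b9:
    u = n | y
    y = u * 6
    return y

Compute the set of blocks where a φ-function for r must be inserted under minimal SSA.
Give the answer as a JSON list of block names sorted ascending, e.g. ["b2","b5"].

idom tree: b1←b0 b2←b0 b3←b1 b4←b2 b5←b0 b6←b0 b7←b5 b8←b7 b9←b8
Dom∩ at merges:
  b5: preds {b3,b4}: {b0,b1,b3} ∩ {b0,b2,b4} = {b0}; idom=b0
  b6: preds {b4,b5}: {b0,b2,b4} ∩ {b0,b5} = {b0}; idom=b0

DF derivation:
  join b5 pred b3: b3→b1 stop@b0
  join b5 pred b4: b4→b2 stop@b0
  join b6 pred b4: b4→b2 stop@b0
  join b6 pred b5: b5 stop@b0
  b0: DF=∅
  b1: DF={b5}
  b2: DF={b5,b6}
  b3: DF={b5}
  b4: DF={b5,b6}
  b5: DF={b6}
  b6: DF=∅
  b7: DF=∅
  b8: DF=∅
  b9: DF=∅

φ for r: defs {b0,b3,b5,b7}
  DF⁺ = {b5,b6}

Answer: ["b5", "b6"]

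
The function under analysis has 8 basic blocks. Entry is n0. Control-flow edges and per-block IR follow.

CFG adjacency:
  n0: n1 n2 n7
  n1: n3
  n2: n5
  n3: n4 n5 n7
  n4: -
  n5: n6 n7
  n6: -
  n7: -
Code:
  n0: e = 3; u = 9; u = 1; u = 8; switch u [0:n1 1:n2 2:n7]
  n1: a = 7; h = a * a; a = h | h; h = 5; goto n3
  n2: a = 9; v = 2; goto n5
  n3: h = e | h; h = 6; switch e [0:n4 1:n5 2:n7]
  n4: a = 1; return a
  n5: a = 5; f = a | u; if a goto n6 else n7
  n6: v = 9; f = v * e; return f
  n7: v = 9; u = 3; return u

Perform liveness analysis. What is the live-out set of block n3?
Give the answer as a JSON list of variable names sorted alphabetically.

Per-block:
  n0 def {e,u} use ∅
  n1 def {a,h} use ∅
  n2 def {a,v} use ∅
  n3 def {h} use {e,h}
  n4 def {a} use ∅
  n5 def {a,f} use {u}
  n6 def {f,v} use {e}
  n7 def {u,v} use ∅

Backward fixpoint:
  n0 li=∅ lo={e,u}
  n1 li={e,u} lo={e,h,u}
  n2 li={e,u} lo={e,u}
  n3 li={e,h,u} lo={e,u}
  n4 li=∅ lo=∅
  n5 li={e,u} lo={e}
  n6 li={e} lo=∅
  n7 li=∅ lo=∅

live-out(n3) = ["e", "u"]

Answer: ["e", "u"]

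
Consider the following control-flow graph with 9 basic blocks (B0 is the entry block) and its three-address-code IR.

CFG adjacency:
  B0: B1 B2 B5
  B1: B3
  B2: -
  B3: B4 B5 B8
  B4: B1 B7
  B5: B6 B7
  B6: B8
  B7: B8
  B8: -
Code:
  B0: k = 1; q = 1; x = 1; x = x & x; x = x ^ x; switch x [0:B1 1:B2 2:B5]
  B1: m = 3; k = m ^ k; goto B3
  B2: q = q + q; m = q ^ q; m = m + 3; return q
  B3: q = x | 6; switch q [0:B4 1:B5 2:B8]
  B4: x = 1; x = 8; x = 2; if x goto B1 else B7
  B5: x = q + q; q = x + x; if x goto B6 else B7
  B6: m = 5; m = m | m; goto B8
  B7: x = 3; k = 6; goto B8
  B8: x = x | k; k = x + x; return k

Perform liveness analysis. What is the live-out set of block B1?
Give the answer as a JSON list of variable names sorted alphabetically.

Block summaries:
  B0: {k,q,x} / ∅
  B1: {k,m} / {k}
  B2: {m,q} / {q}
  B3: {q} / {x}
  B4: {x} / ∅
  B5: {q,x} / {q}
  B6: {m} / ∅
  B7: {k,x} / ∅
  B8: {k,x} / {k,x}

Backward fixpoint:
  B0 li=∅ lo={k,q,x}
  B1 li={k,x} lo={k,x}
  B2 li={q} lo=∅
  B3 li={k,x} lo={k,q,x}
  B4 li={k} lo={k,x}
  B5 li={k,q} lo={k,x}
  B6 li={k,x} lo={k,x}
  B7 li=∅ lo={k,x}
  B8 li={k,x} lo=∅

live-out(B1) = ["k", "x"]

Answer: ["k", "x"]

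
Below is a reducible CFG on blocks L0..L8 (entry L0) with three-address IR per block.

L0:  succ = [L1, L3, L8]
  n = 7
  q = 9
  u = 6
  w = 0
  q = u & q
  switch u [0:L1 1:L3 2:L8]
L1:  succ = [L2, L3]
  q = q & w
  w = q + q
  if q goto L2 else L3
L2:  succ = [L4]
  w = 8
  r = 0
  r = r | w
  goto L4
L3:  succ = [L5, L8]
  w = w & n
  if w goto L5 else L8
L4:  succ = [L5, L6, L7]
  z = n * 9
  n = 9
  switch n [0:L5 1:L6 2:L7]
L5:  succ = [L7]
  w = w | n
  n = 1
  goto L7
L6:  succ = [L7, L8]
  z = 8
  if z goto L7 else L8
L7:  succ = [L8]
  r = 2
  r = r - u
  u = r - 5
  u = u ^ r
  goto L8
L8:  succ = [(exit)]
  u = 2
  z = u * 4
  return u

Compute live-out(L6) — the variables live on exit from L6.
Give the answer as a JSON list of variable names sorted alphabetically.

Answer: ["u"]

Analysis:
Per-block:
  L0: def={n,q,u,w} ue=∅
  L1: def={q,w} ue={q,w}
  L2: def={r,w} ue=∅
  L3: def={w} ue={n,w}
  L4: def={n,z} ue={n}
  L5: def={n,w} ue={n,w}
  L6: def={z} ue=∅
  L7: def={r,u} ue={u}
  L8: def={u,z} ue=∅

Live sets:
  L0: in=∅ out={n,q,u,w}
  L1: in={n,q,u,w} out={n,u,w}
  L2: in={n,u} out={n,u,w}
  L3: in={n,u,w} out={n,u,w}
  L4: in={n,u,w} out={n,u,w}
  L5: in={n,u,w} out={u}
  L6: in={u} out={u}
  L7: in={u} out=∅
  L8: in=∅ out=∅

live-out(L6) = ["u"]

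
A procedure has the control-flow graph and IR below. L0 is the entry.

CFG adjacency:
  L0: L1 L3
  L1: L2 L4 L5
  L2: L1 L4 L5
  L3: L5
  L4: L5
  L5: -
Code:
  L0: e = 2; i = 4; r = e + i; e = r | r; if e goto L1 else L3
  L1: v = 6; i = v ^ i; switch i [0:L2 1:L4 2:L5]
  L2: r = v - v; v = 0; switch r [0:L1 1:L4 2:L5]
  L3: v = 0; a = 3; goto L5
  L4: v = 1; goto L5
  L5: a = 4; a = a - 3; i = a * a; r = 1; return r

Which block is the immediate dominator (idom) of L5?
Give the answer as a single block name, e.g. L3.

idom tree: L1←L0 L2←L1 L3←L0 L4←L1 L5←L0
Dom at joins:
  L1: preds {L0,L2}: {L0} ∩ {L0,L1,L2} = {L0}; idom=L0
  L4: preds {L1,L2}: {L0,L1} ∩ {L0,L1,L2} = {L0,L1}; idom=L1
  L5: preds {L1,L2,L3,L4}: {L0,L1} ∩ {L0,L1,L2} ∩ {L0,L3} ∩ {L0,L1,L4} = {L0}; idom=L0

idom(L5) = L0

Answer: L0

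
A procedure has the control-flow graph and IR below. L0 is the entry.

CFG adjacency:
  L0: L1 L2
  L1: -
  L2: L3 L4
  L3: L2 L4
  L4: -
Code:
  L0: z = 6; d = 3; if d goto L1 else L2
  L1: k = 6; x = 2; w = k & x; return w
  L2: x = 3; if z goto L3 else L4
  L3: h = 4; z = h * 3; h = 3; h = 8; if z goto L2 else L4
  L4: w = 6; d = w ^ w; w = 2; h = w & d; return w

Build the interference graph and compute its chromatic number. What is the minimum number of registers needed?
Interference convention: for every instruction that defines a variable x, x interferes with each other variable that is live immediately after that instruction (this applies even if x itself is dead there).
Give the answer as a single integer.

Answer: 2

Working:
Block summaries:
  L0: {d,z} / ∅
  L1: {k,w,x} / ∅
  L2: {x} / {z}
  L3: {h,z} / ∅
  L4: {d,h,w} / ∅

Live sets:
  L0 li=∅ lo={z}
  L1 li=∅ lo=∅
  L2 li={z} lo=∅
  L3 li=∅ lo={z}
  L4 li=∅ lo=∅

Conflict graph:
  d: {w,z}
  h: {w,z}
  k: {x}
  w: {d,h}
  x: {k,z}
  z: {d,h,x}

Chromatic number:
  {d,w} pairwise interfere (2-clique) ⇒ χ ≥ 2
  2-colouring: R0={k,w,z}  R1={d,h,x}
  χ = 2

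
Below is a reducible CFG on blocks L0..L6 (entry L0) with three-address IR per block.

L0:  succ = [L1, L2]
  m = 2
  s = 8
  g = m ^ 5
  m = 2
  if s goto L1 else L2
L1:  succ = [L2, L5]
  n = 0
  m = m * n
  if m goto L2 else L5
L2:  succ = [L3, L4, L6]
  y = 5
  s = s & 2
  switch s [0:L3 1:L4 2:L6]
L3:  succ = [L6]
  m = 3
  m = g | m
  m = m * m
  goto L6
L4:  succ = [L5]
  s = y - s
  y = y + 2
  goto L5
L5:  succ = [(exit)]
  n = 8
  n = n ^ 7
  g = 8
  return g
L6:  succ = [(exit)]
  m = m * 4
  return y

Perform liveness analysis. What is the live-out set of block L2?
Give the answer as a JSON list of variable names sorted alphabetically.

def/use:
  L0: {g,m,s} / ∅
  L1: {m,n} / {m}
  L2: {s,y} / {s}
  L3: {m} / {g}
  L4: {s,y} / {s,y}
  L5: {g,n} / ∅
  L6: {m} / {m,y}

Liveness:
  L0 li=∅ lo={g,m,s}
  L1 li={g,m,s} lo={g,m,s}
  L2 li={g,m,s} lo={g,m,s,y}
  L3 li={g,y} lo={m,y}
  L4 li={s,y} lo=∅
  L5 li=∅ lo=∅
  L6 li={m,y} lo=∅

live-out(L2) = ["g", "m", "s", "y"]

Answer: ["g", "m", "s", "y"]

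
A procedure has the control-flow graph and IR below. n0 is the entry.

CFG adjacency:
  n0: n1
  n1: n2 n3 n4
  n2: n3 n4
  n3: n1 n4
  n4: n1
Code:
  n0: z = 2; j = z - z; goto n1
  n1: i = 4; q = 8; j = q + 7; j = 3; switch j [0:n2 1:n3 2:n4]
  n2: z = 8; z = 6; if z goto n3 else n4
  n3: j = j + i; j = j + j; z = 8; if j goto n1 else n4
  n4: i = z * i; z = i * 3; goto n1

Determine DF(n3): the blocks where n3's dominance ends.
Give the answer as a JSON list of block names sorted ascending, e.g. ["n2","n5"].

Answer: ["n1", "n4"]

Working:
idom tree: n1←n0 n2←n1 n3←n1 n4←n1
Join-block Dom:
  n1: preds {n0,n3,n4}: {n0} ∩ {n0,n1,n3} ∩ {n0,n1,n4} = {n0}; idom=n0
  n3: preds {n1,n2}: {n0,n1} ∩ {n0,n1,n2} = {n0,n1}; idom=n1
  n4: preds {n1,n2,n3}: {n0,n1} ∩ {n0,n1,n2} ∩ {n0,n1,n3} = {n0,n1}; idom=n1

DF walk-up:
  n1←n0: walk · to n0
  n1←n3: walk n3→n1 to n0
  n1←n4: walk n4→n1 to n0
  n3←n1: walk · to n1
  n3←n2: walk n2 to n1
  n4←n1: walk · to n1
  n4←n2: walk n2 to n1
  n4←n3: walk n3 to n1
  n0 → ∅
  n1 → {n1}
  n2 → {n3,n4}
  n3 → {n1,n4}
  n4 → {n1}

DF(n3) = ["n1", "n4"]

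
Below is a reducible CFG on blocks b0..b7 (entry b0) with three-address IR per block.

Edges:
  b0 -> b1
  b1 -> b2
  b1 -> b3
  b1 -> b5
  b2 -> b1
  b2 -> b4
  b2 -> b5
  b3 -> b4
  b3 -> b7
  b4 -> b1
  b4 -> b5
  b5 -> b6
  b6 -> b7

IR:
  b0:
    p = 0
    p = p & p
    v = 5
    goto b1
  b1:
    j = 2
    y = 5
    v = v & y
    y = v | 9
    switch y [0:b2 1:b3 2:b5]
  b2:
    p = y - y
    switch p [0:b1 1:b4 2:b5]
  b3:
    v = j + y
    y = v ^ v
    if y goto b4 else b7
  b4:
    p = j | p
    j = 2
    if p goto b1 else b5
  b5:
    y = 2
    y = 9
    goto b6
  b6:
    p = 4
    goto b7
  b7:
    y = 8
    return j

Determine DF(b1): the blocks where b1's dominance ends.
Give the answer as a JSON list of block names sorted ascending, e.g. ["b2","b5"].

Answer: ["b1"]

Working:
idom tree: b1←b0 b2←b1 b3←b1 b4←b1 b5←b1 b6←b5 b7←b1
Dom∩ at merges:
  b1: preds {b0,b2,b4}: {b0} ∩ {b0,b1,b2} ∩ {b0,b1,b4} = {b0}; idom=b0
  b4: preds {b2,b3}: {b0,b1,b2} ∩ {b0,b1,b3} = {b0,b1}; idom=b1
  b5: preds {b1,b2,b4}: {b0,b1} ∩ {b0,b1,b2} ∩ {b0,b1,b4} = {b0,b1}; idom=b1
  b7: preds {b3,b6}: {b0,b1,b3} ∩ {b0,b1,b5,b6} = {b0,b1}; idom=b1

DF walk-up:
  join b1 pred b0: · stop@b0
  join b1 pred b2: b2→b1 stop@b0
  join b1 pred b4: b4→b1 stop@b0
  join b4 pred b2: b2 stop@b1
  join b4 pred b3: b3 stop@b1
  join b5 pred b1: · stop@b1
  join b5 pred b2: b2 stop@b1
  join b5 pred b4: b4 stop@b1
  join b7 pred b3: b3 stop@b1
  join b7 pred b6: b6→b5 stop@b1
  b0: DF=∅
  b1: DF={b1}
  b2: DF={b1,b4,b5}
  b3: DF={b4,b7}
  b4: DF={b1,b5}
  b5: DF={b7}
  b6: DF={b7}
  b7: DF=∅

DF(b1) = ["b1"]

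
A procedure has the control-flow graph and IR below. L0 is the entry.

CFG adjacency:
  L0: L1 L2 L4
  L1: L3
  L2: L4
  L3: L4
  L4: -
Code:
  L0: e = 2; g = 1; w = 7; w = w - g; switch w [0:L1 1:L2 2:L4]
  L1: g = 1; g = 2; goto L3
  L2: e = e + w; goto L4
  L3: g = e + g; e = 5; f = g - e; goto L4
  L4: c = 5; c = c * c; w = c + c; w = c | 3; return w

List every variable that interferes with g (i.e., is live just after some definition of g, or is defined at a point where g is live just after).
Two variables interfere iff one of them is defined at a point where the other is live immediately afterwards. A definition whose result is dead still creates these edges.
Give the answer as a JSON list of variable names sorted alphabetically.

def/use:
  L0: {e,g,w} / ∅
  L1: {g} / ∅
  L2: {e} / {e,w}
  L3: {e,f,g} / {e,g}
  L4: {c,w} / ∅

Live sets:
  live L0: ∅→{e,w}
  live L1: {e}→{e,g}
  live L2: {e,w}→∅
  live L3: {e,g}→∅
  live L4: ∅→∅

Interfere edges:
  c↔{w}
  e↔{g,w}
  f↔∅
  g↔{e,w}
  w↔{c,e,g}

N(g) = ["e", "w"]

Answer: ["e", "w"]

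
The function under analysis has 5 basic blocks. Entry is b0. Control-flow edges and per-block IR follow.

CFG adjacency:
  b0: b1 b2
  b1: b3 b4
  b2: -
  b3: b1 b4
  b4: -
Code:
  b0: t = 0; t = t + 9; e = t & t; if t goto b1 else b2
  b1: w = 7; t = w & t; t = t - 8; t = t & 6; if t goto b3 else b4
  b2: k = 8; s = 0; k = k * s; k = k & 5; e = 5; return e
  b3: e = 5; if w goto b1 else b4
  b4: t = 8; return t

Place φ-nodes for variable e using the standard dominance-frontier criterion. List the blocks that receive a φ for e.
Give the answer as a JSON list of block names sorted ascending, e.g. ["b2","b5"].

idom tree: b1←b0 b2←b0 b3←b1 b4←b1
Dom∩ at merges:
  b1: preds {b0,b3}: {b0} ∩ {b0,b1,b3} = {b0}; idom=b0
  b4: preds {b1,b3}: {b0,b1} ∩ {b0,b1,b3} = {b0,b1}; idom=b1

Frontier:
  join b1 pred b0: · stop@b0
  join b1 pred b3: b3→b1 stop@b0
  join b4 pred b1: · stop@b1
  join b4 pred b3: b3 stop@b1
  b0: DF=∅
  b1: DF={b1}
  b2: DF=∅
  b3: DF={b1,b4}
  b4: DF=∅

φ for e: defs {b0,b2,b3}
  DF⁺ = {b1,b4}

Answer: ["b1", "b4"]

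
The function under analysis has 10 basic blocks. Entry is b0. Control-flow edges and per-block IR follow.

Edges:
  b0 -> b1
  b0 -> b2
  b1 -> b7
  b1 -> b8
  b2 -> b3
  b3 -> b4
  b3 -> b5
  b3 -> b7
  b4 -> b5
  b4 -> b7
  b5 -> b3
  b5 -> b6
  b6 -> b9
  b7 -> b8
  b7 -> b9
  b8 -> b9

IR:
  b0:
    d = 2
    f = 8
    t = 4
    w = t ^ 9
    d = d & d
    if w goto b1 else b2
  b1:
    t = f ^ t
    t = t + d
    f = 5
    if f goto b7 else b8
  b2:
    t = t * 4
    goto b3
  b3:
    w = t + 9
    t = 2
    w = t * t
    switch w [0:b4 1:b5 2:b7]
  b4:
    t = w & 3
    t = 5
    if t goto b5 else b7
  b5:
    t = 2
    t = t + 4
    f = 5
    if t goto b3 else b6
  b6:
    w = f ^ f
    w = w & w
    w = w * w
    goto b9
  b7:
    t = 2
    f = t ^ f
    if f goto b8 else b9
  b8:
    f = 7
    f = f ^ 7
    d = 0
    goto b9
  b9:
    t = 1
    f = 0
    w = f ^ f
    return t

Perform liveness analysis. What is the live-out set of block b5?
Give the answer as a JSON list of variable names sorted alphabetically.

Answer: ["f", "t"]

Derivation:
Per-block:
  b0 def {d,f,t,w} use ∅
  b1 def {f,t} use {d,f,t}
  b2 def {t} use {t}
  b3 def {t,w} use {t}
  b4 def {t} use {w}
  b5 def {f,t} use ∅
  b6 def {w} use {f}
  b7 def {f,t} use {f}
  b8 def {d,f} use ∅
  b9 def {f,t,w} use ∅

Live sets:
  b0 li=∅ lo={d,f,t}
  b1 li={d,f,t} lo={f}
  b2 li={f,t} lo={f,t}
  b3 li={f,t} lo={f,w}
  b4 li={f,w} lo={f}
  b5 li=∅ lo={f,t}
  b6 li={f} lo=∅
  b7 li={f} lo=∅
  b8 li=∅ lo=∅
  b9 li=∅ lo=∅

live-out(b5) = ["f", "t"]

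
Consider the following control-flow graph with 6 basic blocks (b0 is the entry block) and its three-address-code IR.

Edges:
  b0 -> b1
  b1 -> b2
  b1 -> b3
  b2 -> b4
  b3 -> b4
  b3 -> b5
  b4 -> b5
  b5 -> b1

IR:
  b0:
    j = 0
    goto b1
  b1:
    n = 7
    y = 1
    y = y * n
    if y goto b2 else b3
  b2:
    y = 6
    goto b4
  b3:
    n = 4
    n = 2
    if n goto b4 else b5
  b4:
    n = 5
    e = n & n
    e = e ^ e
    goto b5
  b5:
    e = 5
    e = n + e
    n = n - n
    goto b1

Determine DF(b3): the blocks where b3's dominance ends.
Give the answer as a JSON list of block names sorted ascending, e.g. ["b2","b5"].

Answer: ["b4", "b5"]

Working:
idom tree: b1←b0 b2←b1 b3←b1 b4←b1 b5←b1
Dom∩ at merges:
  b1: preds {b0,b5}: {b0} ∩ {b0,b1,b5} = {b0}; idom=b0
  b4: preds {b2,b3}: {b0,b1,b2} ∩ {b0,b1,b3} = {b0,b1}; idom=b1
  b5: preds {b3,b4}: {b0,b1,b3} ∩ {b0,b1,b4} = {b0,b1}; idom=b1

DF walk-up:
  join b1 pred b0: · stop@b0
  join b1 pred b5: b5→b1 stop@b0
  join b4 pred b2: b2 stop@b1
  join b4 pred b3: b3 stop@b1
  join b5 pred b3: b3 stop@b1
  join b5 pred b4: b4 stop@b1
  DF(b0)=∅
  DF(b1)={b1}
  DF(b2)={b4}
  DF(b3)={b4,b5}
  DF(b4)={b5}
  DF(b5)={b1}

DF(b3) = ["b4", "b5"]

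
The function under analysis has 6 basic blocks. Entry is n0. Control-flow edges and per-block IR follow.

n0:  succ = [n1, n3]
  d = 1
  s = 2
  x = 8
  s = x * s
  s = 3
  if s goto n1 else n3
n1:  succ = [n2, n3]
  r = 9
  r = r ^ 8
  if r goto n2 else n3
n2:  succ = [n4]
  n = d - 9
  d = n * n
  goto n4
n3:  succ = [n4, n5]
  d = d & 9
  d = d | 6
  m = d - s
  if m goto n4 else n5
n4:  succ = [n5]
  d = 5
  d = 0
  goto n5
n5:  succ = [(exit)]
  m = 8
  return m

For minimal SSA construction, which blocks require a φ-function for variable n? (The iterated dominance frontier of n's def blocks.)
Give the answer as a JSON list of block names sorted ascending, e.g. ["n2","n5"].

idom tree: n1←n0 n2←n1 n3←n0 n4←n0 n5←n0
Join-block Dom:
  n3: preds {n0,n1}: {n0} ∩ {n0,n1} = {n0}; idom=n0
  n4: preds {n2,n3}: {n0,n1,n2} ∩ {n0,n3} = {n0}; idom=n0
  n5: preds {n3,n4}: {n0,n3} ∩ {n0,n4} = {n0}; idom=n0

DF derivation:
  n3←n0: walk · to n0
  n3←n1: walk n1 to n0
  n4←n2: walk n2→n1 to n0
  n4←n3: walk n3 to n0
  n5←n3: walk n3 to n0
  n5←n4: walk n4 to n0
  DF(n0)=∅
  DF(n1)={n3,n4}
  DF(n2)={n4}
  DF(n3)={n4,n5}
  DF(n4)={n5}
  DF(n5)=∅

φ for n: defs {n2}
  DF⁺ = {n4,n5}

Answer: ["n4", "n5"]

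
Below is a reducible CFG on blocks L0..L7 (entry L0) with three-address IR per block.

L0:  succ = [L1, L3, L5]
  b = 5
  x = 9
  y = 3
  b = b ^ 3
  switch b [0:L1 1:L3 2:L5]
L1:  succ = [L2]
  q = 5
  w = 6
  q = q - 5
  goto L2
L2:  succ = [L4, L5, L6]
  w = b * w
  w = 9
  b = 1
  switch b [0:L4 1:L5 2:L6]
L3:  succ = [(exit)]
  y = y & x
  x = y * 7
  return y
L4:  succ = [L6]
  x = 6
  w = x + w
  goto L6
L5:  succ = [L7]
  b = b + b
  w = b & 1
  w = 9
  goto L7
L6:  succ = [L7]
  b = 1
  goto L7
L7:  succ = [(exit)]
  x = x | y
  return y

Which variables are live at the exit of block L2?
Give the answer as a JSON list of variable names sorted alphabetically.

Answer: ["b", "w", "x", "y"]

Working:
Block summaries:
  L0: {b,x,y} / ∅
  L1: {q,w} / ∅
  L2: {b,w} / {b,w}
  L3: {x,y} / {x,y}
  L4: {w,x} / {w}
  L5: {b,w} / {b}
  L6: {b} / ∅
  L7: {x} / {x,y}

Live sets:
  L0: in=∅ out={b,x,y}
  L1: in={b,x,y} out={b,w,x,y}
  L2: in={b,w,x,y} out={b,w,x,y}
  L3: in={x,y} out=∅
  L4: in={w,y} out={x,y}
  L5: in={b,x,y} out={x,y}
  L6: in={x,y} out={x,y}
  L7: in={x,y} out=∅

live-out(L2) = ["b", "w", "x", "y"]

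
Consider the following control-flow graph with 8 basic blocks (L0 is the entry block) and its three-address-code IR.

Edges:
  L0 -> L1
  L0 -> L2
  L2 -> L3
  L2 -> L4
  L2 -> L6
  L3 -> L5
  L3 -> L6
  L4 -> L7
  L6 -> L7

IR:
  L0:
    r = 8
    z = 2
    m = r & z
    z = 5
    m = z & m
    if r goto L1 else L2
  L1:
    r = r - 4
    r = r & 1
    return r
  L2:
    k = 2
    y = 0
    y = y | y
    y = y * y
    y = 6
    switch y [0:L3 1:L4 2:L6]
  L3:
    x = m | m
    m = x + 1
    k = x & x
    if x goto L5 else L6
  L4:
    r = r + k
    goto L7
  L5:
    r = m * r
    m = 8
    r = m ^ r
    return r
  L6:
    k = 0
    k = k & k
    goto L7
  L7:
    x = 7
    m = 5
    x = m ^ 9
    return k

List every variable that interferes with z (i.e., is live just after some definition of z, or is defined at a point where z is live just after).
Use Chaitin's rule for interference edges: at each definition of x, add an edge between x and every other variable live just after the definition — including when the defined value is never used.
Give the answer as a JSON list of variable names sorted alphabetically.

Answer: ["m", "r"]

Working:
Block summaries:
  L0: def={m,r,z} ue=∅
  L1: def={r} ue={r}
  L2: def={k,y} ue=∅
  L3: def={k,m,x} ue={m}
  L4: def={r} ue={k,r}
  L5: def={m,r} ue={m,r}
  L6: def={k} ue=∅
  L7: def={m,x} ue={k}

Backward fixpoint:
  live L0: ∅→{m,r}
  live L1: {r}→∅
  live L2: {m,r}→{k,m,r}
  live L3: {m,r}→{m,r}
  live L4: {k,r}→{k}
  live L5: {m,r}→∅
  live L6: ∅→{k}
  live L7: {k}→∅

Interference:
  k — {m,r,x,y}
  m — {k,r,x,y,z}
  r — {k,m,x,y,z}
  x — {k,m,r}
  y — {k,m,r}
  z — {m,r}

N(z) = ["m", "r"]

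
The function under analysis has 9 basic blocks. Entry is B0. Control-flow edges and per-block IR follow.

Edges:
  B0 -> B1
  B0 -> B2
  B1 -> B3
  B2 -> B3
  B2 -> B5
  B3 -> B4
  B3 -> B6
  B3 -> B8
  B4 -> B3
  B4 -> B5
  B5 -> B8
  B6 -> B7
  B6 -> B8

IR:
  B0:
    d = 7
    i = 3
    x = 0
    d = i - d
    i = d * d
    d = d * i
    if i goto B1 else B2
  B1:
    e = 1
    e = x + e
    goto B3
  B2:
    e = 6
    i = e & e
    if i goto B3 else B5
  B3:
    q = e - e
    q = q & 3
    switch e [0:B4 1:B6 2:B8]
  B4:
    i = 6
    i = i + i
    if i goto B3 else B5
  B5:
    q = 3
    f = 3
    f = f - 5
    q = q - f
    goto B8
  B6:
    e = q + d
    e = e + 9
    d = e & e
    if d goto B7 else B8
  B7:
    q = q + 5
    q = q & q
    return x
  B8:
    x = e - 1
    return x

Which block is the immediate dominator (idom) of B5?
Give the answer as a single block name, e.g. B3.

idom tree: B1←B0 B2←B0 B3←B0 B4←B3 B5←B0 B6←B3 B7←B6 B8←B0
Dom∩ at merges:
  B3: preds {B1,B2,B4}: {B0,B1} ∩ {B0,B2} ∩ {B0,B3,B4} = {B0}; idom=B0
  B5: preds {B2,B4}: {B0,B2} ∩ {B0,B3,B4} = {B0}; idom=B0
  B8: preds {B3,B5,B6}: {B0,B3} ∩ {B0,B5} ∩ {B0,B3,B6} = {B0}; idom=B0

idom(B5) = B0

Answer: B0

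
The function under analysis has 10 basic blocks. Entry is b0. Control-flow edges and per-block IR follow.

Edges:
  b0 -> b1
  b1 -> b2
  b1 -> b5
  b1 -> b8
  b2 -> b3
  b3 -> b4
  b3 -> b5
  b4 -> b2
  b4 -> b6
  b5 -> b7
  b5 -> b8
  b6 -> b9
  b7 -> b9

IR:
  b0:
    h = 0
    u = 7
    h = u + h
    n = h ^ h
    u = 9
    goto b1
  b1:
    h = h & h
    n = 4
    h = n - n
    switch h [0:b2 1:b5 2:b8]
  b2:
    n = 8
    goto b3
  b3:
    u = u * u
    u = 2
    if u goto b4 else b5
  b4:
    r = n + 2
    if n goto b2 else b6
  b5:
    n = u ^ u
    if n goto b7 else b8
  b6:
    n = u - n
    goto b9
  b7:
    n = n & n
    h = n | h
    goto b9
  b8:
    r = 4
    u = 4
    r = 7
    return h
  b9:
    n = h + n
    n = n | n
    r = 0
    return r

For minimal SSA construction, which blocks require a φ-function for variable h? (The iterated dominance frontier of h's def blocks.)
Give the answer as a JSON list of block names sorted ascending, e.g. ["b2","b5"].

Answer: ["b9"]

Analysis:
idom tree: b1←b0 b2←b1 b3←b2 b4←b3 b5←b1 b6←b4 b7←b5 b8←b1 b9←b1
Join-block Dom:
  b2: preds {b1,b4}: {b0,b1} ∩ {b0,b1,b2,b3,b4} = {b0,b1}; idom=b1
  b5: preds {b1,b3}: {b0,b1} ∩ {b0,b1,b2,b3} = {b0,b1}; idom=b1
  b8: preds {b1,b5}: {b0,b1} ∩ {b0,b1,b5} = {b0,b1}; idom=b1
  b9: preds {b6,b7}: {b0,b1,b2,b3,b4,b6} ∩ {b0,b1,b5,b7} = {b0,b1}; idom=b1

DF derivation:
  b2←b1: walk · to b1
  b2←b4: walk b4→b3→b2 to b1
  b5←b1: walk · to b1
  b5←b3: walk b3→b2 to b1
  b8←b1: walk · to b1
  b8←b5: walk b5 to b1
  b9←b6: walk b6→b4→b3→b2 to b1
  b9←b7: walk b7→b5 to b1
  DF(b0)=∅
  DF(b1)=∅
  DF(b2)={b2,b5,b9}
  DF(b3)={b2,b5,b9}
  DF(b4)={b2,b9}
  DF(b5)={b8,b9}
  DF(b6)={b9}
  DF(b7)={b9}
  DF(b8)=∅
  DF(b9)=∅

φ for h: defs {b0,b1,b7}
  DF⁺ = {b9}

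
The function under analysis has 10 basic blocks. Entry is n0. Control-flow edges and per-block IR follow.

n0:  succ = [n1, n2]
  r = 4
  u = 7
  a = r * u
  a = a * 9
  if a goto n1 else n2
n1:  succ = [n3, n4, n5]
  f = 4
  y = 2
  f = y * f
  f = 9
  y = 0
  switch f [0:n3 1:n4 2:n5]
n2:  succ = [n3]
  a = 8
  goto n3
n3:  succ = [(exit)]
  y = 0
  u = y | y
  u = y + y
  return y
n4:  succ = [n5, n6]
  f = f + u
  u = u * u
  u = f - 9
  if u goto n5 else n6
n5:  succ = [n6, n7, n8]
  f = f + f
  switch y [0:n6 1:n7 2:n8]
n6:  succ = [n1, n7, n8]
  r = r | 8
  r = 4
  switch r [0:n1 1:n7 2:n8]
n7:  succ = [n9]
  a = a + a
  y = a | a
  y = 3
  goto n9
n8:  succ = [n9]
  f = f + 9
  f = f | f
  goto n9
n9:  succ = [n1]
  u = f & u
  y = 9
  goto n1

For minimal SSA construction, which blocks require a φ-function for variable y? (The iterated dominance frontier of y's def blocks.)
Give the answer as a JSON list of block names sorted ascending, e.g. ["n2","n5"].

idom tree: n1←n0 n2←n0 n3←n0 n4←n1 n5←n1 n6←n1 n7←n1 n8←n1 n9←n1
Join-block Dom:
  n1: preds {n0,n6,n9}: {n0} ∩ {n0,n1,n6} ∩ {n0,n1,n9} = {n0}; idom=n0
  n3: preds {n1,n2}: {n0,n1} ∩ {n0,n2} = {n0}; idom=n0
  n5: preds {n1,n4}: {n0,n1} ∩ {n0,n1,n4} = {n0,n1}; idom=n1
  n6: preds {n4,n5}: {n0,n1,n4} ∩ {n0,n1,n5} = {n0,n1}; idom=n1
  n7: preds {n5,n6}: {n0,n1,n5} ∩ {n0,n1,n6} = {n0,n1}; idom=n1
  n8: preds {n5,n6}: {n0,n1,n5} ∩ {n0,n1,n6} = {n0,n1}; idom=n1
  n9: preds {n7,n8}: {n0,n1,n7} ∩ {n0,n1,n8} = {n0,n1}; idom=n1

DF derivation:
  n1←n0: walk · to n0
  n1←n6: walk n6→n1 to n0
  n1←n9: walk n9→n1 to n0
  n3←n1: walk n1 to n0
  n3←n2: walk n2 to n0
  n5←n1: walk · to n1
  n5←n4: walk n4 to n1
  n6←n4: walk n4 to n1
  n6←n5: walk n5 to n1
  n7←n5: walk n5 to n1
  n7←n6: walk n6 to n1
  n8←n5: walk n5 to n1
  n8←n6: walk n6 to n1
  n9←n7: walk n7 to n1
  n9←n8: walk n8 to n1
  n0: DF=∅
  n1: DF={n1,n3}
  n2: DF={n3}
  n3: DF=∅
  n4: DF={n5,n6}
  n5: DF={n6,n7,n8}
  n6: DF={n1,n7,n8}
  n7: DF={n9}
  n8: DF={n9}
  n9: DF={n1}

φ for y: defs {n1,n3,n7,n9}
  DF⁺ = {n1,n3,n9}

Answer: ["n1", "n3", "n9"]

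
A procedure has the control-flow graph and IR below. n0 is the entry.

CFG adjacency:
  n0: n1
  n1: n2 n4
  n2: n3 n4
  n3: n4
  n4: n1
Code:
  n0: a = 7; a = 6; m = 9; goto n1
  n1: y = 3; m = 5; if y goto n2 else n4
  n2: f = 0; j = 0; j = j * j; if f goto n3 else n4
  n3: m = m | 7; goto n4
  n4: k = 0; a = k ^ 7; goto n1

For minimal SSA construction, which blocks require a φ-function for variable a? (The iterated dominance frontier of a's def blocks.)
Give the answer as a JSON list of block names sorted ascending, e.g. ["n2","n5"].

Answer: ["n1"]

Working:
idom tree: n1←n0 n2←n1 n3←n2 n4←n1
Dom∩ at merges:
  n1: preds {n0,n4}: {n0} ∩ {n0,n1,n4} = {n0}; idom=n0
  n4: preds {n1,n2,n3}: {n0,n1} ∩ {n0,n1,n2} ∩ {n0,n1,n2,n3} = {n0,n1}; idom=n1

DF derivation:
  join n1 pred n0: · stop@n0
  join n1 pred n4: n4→n1 stop@n0
  join n4 pred n1: · stop@n1
  join n4 pred n2: n2 stop@n1
  join n4 pred n3: n3→n2 stop@n1
  DF(n0)=∅
  DF(n1)={n1}
  DF(n2)={n4}
  DF(n3)={n4}
  DF(n4)={n1}

φ for a: defs {n0,n4}
  DF⁺ = {n1}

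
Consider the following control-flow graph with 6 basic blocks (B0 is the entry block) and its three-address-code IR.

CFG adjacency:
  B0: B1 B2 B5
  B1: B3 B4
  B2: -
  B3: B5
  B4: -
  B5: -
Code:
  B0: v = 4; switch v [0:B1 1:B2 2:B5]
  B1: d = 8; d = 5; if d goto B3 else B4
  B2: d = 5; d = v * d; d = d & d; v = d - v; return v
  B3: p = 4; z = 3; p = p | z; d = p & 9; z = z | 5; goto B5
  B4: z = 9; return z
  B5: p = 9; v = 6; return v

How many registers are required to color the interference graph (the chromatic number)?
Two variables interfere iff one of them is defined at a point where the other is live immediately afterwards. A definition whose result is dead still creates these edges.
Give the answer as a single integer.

Answer: 2

Working:
def/use:
  B0 def {v} use ∅
  B1 def {d} use ∅
  B2 def {d,v} use {v}
  B3 def {d,p,z} use ∅
  B4 def {z} use ∅
  B5 def {p,v} use ∅

Backward fixpoint:
  B0: in=∅ out={v}
  B1: in=∅ out=∅
  B2: in={v} out=∅
  B3: in=∅ out=∅
  B4: in=∅ out=∅
  B5: in=∅ out=∅

Conflict graph:
  d↔{v,z}
  p↔{z}
  v↔{d}
  z↔{d,p}

Chromatic number:
  clique {d,v} ⇒ need ≥ 2
  assign d→r0 p→r0 v→r1 z→r1 — no edge inside a register ⇒ χ ≤ 2
  χ = 2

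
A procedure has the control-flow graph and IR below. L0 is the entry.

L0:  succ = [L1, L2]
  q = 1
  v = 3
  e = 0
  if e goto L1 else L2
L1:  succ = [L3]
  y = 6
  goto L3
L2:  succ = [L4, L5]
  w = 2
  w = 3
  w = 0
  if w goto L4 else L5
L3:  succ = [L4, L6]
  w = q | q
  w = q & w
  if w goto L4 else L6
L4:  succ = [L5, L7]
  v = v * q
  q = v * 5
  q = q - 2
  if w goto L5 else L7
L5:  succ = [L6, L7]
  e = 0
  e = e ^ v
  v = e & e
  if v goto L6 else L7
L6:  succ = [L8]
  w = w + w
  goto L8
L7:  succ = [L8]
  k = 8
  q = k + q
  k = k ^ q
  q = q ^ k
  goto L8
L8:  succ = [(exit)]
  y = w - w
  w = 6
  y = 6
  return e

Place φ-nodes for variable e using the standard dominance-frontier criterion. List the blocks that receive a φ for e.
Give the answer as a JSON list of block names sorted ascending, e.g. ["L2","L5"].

Answer: ["L6", "L7", "L8"]

Working:
idom tree: L1←L0 L2←L0 L3←L1 L4←L0 L5←L0 L6←L0 L7←L0 L8←L0
Dom at joins:
  L4: preds {L2,L3}: {L0,L2} ∩ {L0,L1,L3} = {L0}; idom=L0
  L5: preds {L2,L4}: {L0,L2} ∩ {L0,L4} = {L0}; idom=L0
  L6: preds {L3,L5}: {L0,L1,L3} ∩ {L0,L5} = {L0}; idom=L0
  L7: preds {L4,L5}: {L0,L4} ∩ {L0,L5} = {L0}; idom=L0
  L8: preds {L6,L7}: {L0,L6} ∩ {L0,L7} = {L0}; idom=L0

DF derivation:
  L4←L2: walk L2 to L0
  L4←L3: walk L3→L1 to L0
  L5←L2: walk L2 to L0
  L5←L4: walk L4 to L0
  L6←L3: walk L3→L1 to L0
  L6←L5: walk L5 to L0
  L7←L4: walk L4 to L0
  L7←L5: walk L5 to L0
  L8←L6: walk L6 to L0
  L8←L7: walk L7 to L0
  DF(L0)=∅
  DF(L1)={L4,L6}
  DF(L2)={L4,L5}
  DF(L3)={L4,L6}
  DF(L4)={L5,L7}
  DF(L5)={L6,L7}
  DF(L6)={L8}
  DF(L7)={L8}
  DF(L8)=∅

φ for e: defs {L0,L5}
  DF⁺ = {L6,L7,L8}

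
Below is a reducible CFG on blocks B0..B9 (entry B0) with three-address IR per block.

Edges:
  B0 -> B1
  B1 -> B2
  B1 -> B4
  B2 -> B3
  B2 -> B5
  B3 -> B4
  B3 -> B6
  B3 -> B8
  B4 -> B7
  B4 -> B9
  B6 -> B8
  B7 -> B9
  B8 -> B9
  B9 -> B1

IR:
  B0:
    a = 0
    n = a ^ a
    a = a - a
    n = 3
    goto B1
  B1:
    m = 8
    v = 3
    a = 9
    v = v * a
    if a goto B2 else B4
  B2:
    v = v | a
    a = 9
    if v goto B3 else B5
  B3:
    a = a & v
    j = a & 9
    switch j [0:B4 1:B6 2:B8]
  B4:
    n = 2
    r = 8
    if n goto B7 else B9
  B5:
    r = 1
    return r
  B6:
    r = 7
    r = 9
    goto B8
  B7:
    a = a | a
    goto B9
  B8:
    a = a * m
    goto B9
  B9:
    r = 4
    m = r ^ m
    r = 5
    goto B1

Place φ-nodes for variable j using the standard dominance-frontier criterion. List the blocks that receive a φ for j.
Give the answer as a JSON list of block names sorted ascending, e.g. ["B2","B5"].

idom tree: B1←B0 B2←B1 B3←B2 B4←B1 B5←B2 B6←B3 B7←B4 B8←B3 B9←B1
Dom∩ at merges:
  B1: preds {B0,B9}: {B0} ∩ {B0,B1,B9} = {B0}; idom=B0
  B4: preds {B1,B3}: {B0,B1} ∩ {B0,B1,B2,B3} = {B0,B1}; idom=B1
  B8: preds {B3,B6}: {B0,B1,B2,B3} ∩ {B0,B1,B2,B3,B6} = {B0,B1,B2,B3}; idom=B3
  B9: preds {B4,B7,B8}: {B0,B1,B4} ∩ {B0,B1,B4,B7} ∩ {B0,B1,B2,B3,B8} = {B0,B1}; idom=B1

DF derivation:
  B1←B0: walk · to B0
  B1←B9: walk B9→B1 to B0
  B4←B1: walk · to B1
  B4←B3: walk B3→B2 to B1
  B8←B3: walk · to B3
  B8←B6: walk B6 to B3
  B9←B4: walk B4 to B1
  B9←B7: walk B7→B4 to B1
  B9←B8: walk B8→B3→B2 to B1
  B0: DF=∅
  B1: DF={B1}
  B2: DF={B4,B9}
  B3: DF={B4,B9}
  B4: DF={B9}
  B5: DF=∅
  B6: DF={B8}
  B7: DF={B9}
  B8: DF={B9}
  B9: DF={B1}

φ for j: defs {B3}
  DF⁺ = {B1,B4,B9}

Answer: ["B1", "B4", "B9"]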